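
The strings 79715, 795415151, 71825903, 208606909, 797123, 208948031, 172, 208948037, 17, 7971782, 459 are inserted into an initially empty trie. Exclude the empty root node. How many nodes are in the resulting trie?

46

Trace insertions, counting only characters that open a new branch:
  "79715" → 5 new (7, 9, 7, 1, 5)
  "795415151" → prefix "79" already present; 7 new (5, 4, 1, 5, 1, 5, 1)
  "71825903" → prefix "7" already present; 7 new (1, 8, 2, 5, 9, 0, 3)
  "208606909" → 9 new (2, 0, 8, 6, 0, 6, 9, 0, 9)
  "797123" → prefix "7971" already present; 2 new (2, 3)
  "208948031" → prefix "208" already present; 6 new (9, 4, 8, 0, 3, 1)
  "172" → 3 new (1, 7, 2)
  "208948037" → prefix "20894803" already present; 1 new (7)
  "17" → prefix "17" already present; 0 new (none)
  "7971782" → prefix "7971" already present; 3 new (7, 8, 2)
  "459" → 3 new (4, 5, 9)
Total nodes = 5 + 7 + 7 + 9 + 2 + 6 + 3 + 1 + 0 + 3 + 3 = 46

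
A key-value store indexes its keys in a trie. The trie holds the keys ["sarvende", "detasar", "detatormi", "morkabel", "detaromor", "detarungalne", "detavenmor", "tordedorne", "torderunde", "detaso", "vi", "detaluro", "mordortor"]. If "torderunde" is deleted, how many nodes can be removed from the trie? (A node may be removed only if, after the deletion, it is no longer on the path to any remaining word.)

After clearing the end-marker at "torderunde", prune upward until reaching a node still needed by another word.
The suffix "runde" (5 nodes) is used only by "torderunde"; the node for "torde" still has the child "d", so pruning stops there.
Nodes removed: 5

5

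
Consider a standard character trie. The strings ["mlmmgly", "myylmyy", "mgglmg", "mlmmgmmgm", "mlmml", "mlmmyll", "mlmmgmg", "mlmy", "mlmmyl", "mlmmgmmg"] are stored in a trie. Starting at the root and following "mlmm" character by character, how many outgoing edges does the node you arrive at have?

Walk "mlmm" from the root, arriving at one node.
Distinct next characters after "mlmm": g, l, y.
That node has 3 child edges.

3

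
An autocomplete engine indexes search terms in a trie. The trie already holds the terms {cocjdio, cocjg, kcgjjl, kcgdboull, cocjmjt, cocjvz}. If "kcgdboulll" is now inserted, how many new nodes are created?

The longest prefix of "kcgdboulll" already in the trie is "kcgdboull" (length 9).
So 10 − 9 = 1 new nodes.

1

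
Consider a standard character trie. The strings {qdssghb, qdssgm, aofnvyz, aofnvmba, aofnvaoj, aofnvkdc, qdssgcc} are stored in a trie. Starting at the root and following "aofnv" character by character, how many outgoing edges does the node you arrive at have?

4

Follow the path "aofnv" to its node, then look at its outgoing edges.
Distinct next characters after "aofnv": a, k, m, y.
That node has 4 child edges.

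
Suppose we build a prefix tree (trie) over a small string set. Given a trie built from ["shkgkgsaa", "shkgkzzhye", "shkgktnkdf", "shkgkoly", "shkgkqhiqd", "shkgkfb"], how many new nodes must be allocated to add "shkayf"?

Walking "shkayf" from the root, the first 3 characters ("shk") follow existing edges; "a" is the first miss.
Each of the 3 remaining characters creates one node.

3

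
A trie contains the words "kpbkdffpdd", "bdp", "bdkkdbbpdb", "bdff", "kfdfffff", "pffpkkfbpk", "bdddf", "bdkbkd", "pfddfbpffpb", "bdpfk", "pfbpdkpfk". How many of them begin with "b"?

Traverse to the node for "b", then collect every word in that subtree.
Words under "b": bdddf, bdff, bdkbkd, bdkkdbbpdb, bdp, bdpfk
Count: 6

6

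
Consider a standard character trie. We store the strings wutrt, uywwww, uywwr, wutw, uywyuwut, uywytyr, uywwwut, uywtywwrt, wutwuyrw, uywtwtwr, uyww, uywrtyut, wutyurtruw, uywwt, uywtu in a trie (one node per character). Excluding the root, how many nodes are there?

51

For each word, the new-node count is its length minus the longest prefix already in the trie:
  "wutrt" → 5 new (w, u, t, r, t)
  "uywwww" → 6 new (u, y, w, w, w, w)
  "uywwr" → prefix "uyww" already present; 1 new (r)
  "wutw" → prefix "wut" already present; 1 new (w)
  "uywyuwut" → prefix "uyw" already present; 5 new (y, u, w, u, t)
  "uywytyr" → prefix "uywy" already present; 3 new (t, y, r)
  "uywwwut" → prefix "uywww" already present; 2 new (u, t)
  "uywtywwrt" → prefix "uyw" already present; 6 new (t, y, w, w, r, t)
  "wutwuyrw" → prefix "wutw" already present; 4 new (u, y, r, w)
  "uywtwtwr" → prefix "uywt" already present; 4 new (w, t, w, r)
  "uyww" → prefix "uyww" already present; 0 new (none)
  "uywrtyut" → prefix "uyw" already present; 5 new (r, t, y, u, t)
  "wutyurtruw" → prefix "wut" already present; 7 new (y, u, r, t, r, u, w)
  "uywwt" → prefix "uyww" already present; 1 new (t)
  "uywtu" → prefix "uywt" already present; 1 new (u)
Total nodes = 5 + 6 + 1 + 1 + 5 + 3 + 2 + 6 + 4 + 4 + 0 + 5 + 7 + 1 + 1 = 51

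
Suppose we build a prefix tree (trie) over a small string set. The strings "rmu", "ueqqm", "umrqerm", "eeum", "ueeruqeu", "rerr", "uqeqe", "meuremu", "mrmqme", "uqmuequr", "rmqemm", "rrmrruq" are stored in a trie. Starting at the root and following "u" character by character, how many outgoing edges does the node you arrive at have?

Walk "u" from the root, arriving at one node.
Characters that immediately follow "u" among the stored strings: {e, m, q}.
That node has 3 child edges.

3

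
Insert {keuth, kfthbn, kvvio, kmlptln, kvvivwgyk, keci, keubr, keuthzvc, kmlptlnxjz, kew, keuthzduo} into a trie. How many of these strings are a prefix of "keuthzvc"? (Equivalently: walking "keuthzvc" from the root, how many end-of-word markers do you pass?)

2

Traverse "keuthzvc" character by character; count nodes along the way that are marked as word ends.
Prefixes of the query that are stored words: "keuth", "keuthzvc"
Count: 2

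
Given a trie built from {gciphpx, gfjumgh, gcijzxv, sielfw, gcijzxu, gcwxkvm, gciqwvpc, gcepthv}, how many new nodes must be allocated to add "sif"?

"si" is already a path in the trie; the remaining "f" must be added.
So 3 − 2 = 1 new nodes.

1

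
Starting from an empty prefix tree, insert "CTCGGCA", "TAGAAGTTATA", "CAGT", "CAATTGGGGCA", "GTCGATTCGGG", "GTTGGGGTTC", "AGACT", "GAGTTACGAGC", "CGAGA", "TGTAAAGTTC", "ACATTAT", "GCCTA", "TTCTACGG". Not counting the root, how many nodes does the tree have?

Insert word by word; a character creates a node only if that edge doesn't already exist:
  "CTCGGCA" → 7 new (C, T, C, G, G, C, A)
  "TAGAAGTTATA" → 11 new (T, A, G, A, A, G, T, T, A, T, A)
  "CAGT" → prefix "C" already present; 3 new (A, G, T)
  "CAATTGGGGCA" → prefix "CA" already present; 9 new (A, T, T, G, G, G, G, C, A)
  "GTCGATTCGGG" → 11 new (G, T, C, G, A, T, T, C, G, G, G)
  "GTTGGGGTTC" → prefix "GT" already present; 8 new (T, G, G, G, G, T, T, C)
  "AGACT" → 5 new (A, G, A, C, T)
  "GAGTTACGAGC" → prefix "G" already present; 10 new (A, G, T, T, A, C, G, A, G, C)
  "CGAGA" → prefix "C" already present; 4 new (G, A, G, A)
  "TGTAAAGTTC" → prefix "T" already present; 9 new (G, T, A, A, A, G, T, T, C)
  "ACATTAT" → prefix "A" already present; 6 new (C, A, T, T, A, T)
  "GCCTA" → prefix "G" already present; 4 new (C, C, T, A)
  "TTCTACGG" → prefix "T" already present; 7 new (T, C, T, A, C, G, G)
Total nodes = 7 + 11 + 3 + 9 + 11 + 8 + 5 + 10 + 4 + 9 + 6 + 4 + 7 = 94

94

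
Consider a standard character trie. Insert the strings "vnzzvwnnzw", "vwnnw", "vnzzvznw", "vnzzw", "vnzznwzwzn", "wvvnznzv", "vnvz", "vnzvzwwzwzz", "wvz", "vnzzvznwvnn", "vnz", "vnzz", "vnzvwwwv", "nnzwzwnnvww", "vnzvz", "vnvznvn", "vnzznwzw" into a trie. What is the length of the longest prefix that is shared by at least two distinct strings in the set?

The deepest shared node is where two words last agree before diverging.
"vnzznwzw" and "vnzznwzwzn" agree on "vnzznwzw" (8 characters) before diverging; nothing deeper is shared.
Longest shared-prefix length: 8

8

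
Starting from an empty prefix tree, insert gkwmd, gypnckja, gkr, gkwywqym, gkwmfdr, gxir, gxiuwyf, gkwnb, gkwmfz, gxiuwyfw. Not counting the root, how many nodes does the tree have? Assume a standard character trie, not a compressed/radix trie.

Insert word by word; a character creates a node only if that edge doesn't already exist:
  "gkwmd" → 5 new (g, k, w, m, d)
  "gypnckja" → prefix "g" already present; 7 new (y, p, n, c, k, j, a)
  "gkr" → prefix "gk" already present; 1 new (r)
  "gkwywqym" → prefix "gkw" already present; 5 new (y, w, q, y, m)
  "gkwmfdr" → prefix "gkwm" already present; 3 new (f, d, r)
  "gxir" → prefix "g" already present; 3 new (x, i, r)
  "gxiuwyf" → prefix "gxi" already present; 4 new (u, w, y, f)
  "gkwnb" → prefix "gkw" already present; 2 new (n, b)
  "gkwmfz" → prefix "gkwmf" already present; 1 new (z)
  "gxiuwyfw" → prefix "gxiuwyf" already present; 1 new (w)
Total nodes = 5 + 7 + 1 + 5 + 3 + 3 + 4 + 2 + 1 + 1 = 32

32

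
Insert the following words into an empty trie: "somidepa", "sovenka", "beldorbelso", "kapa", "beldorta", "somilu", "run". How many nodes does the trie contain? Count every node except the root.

35

Count nodes per top-level branch (shared prefixes stored once):
  'b'-branch (beldorbelso, beldorta): 13 nodes
  'k'-branch (kapa): 4 nodes
  'r'-branch (run): 3 nodes
  's'-branch (somidepa, somilu, sovenka): 15 nodes
Sum: 35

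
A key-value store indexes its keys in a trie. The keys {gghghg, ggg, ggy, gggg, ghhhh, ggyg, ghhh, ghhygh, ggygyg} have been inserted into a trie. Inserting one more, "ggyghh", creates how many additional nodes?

"ggyg" is already a path in the trie; the remaining "hh" must be added.
So 6 − 4 = 2 new nodes.

2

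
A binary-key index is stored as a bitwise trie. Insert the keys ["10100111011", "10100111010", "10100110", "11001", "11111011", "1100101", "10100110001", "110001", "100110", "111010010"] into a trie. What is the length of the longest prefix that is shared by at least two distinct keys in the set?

10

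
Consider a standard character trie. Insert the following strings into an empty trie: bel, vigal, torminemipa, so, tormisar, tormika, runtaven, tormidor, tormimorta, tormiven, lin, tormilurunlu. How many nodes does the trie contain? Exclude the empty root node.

Insert word by word; a character creates a node only if that edge doesn't already exist:
  "bel" → 3 new (b, e, l)
  "vigal" → 5 new (v, i, g, a, l)
  "torminemipa" → 11 new (t, o, r, m, i, n, e, m, i, p, a)
  "so" → 2 new (s, o)
  "tormisar" → prefix "tormi" already present; 3 new (s, a, r)
  "tormika" → prefix "tormi" already present; 2 new (k, a)
  "runtaven" → 8 new (r, u, n, t, a, v, e, n)
  "tormidor" → prefix "tormi" already present; 3 new (d, o, r)
  "tormimorta" → prefix "tormi" already present; 5 new (m, o, r, t, a)
  "tormiven" → prefix "tormi" already present; 3 new (v, e, n)
  "lin" → 3 new (l, i, n)
  "tormilurunlu" → prefix "tormi" already present; 7 new (l, u, r, u, n, l, u)
Total nodes = 3 + 5 + 11 + 2 + 3 + 2 + 8 + 3 + 5 + 3 + 3 + 7 = 55

55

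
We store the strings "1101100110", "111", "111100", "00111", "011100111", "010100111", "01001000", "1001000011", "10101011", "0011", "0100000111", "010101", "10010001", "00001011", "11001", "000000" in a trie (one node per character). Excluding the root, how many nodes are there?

72

Count nodes per top-level branch (shared prefixes stored once):
  '0'-branch (000000, 00001011, 0011, 00111, 0100000111, 01001000, 010100111, 010101, 011100111): 40 nodes
  '1'-branch (1001000011, 10010001, 10101011, 11001, 1101100110, 111, 111100): 32 nodes
Sum: 72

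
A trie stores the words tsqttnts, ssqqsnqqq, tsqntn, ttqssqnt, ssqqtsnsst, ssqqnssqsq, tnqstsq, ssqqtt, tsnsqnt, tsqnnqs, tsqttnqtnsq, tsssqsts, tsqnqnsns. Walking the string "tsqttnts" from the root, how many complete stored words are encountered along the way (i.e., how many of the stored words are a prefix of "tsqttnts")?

Check each prefix of "tsqttnts" against the stored set — each match is an end-marker on the path.
Prefixes of the query that are stored words: "tsqttnts"
Count: 1

1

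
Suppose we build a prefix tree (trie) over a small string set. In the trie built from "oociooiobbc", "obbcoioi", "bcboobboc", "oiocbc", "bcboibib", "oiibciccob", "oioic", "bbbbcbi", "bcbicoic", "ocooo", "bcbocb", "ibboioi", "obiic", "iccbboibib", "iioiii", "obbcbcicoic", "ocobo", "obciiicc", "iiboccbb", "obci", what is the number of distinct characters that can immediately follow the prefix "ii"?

The children of the "ii" node are the distinct next characters among strings starting with "ii".
Distinct next characters after "ii": b, o.
That node has 2 child edges.

2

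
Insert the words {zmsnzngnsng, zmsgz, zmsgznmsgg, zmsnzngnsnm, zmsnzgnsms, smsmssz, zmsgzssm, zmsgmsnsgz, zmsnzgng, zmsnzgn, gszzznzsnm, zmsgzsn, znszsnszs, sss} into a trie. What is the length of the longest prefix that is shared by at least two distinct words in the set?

10

The deepest shared node is where two words last agree before diverging.
"zmsnzngnsng" and "zmsnzngnsnm" agree on "zmsnzngnsn" (10 characters) before diverging; nothing deeper is shared.
Longest shared-prefix length: 10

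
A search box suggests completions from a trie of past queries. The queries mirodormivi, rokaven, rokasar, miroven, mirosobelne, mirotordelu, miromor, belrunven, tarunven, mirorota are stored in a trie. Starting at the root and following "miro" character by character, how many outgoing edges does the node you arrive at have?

6

Follow the path "miro" to its node, then look at its outgoing edges.
Distinct next characters after "miro": d, m, r, s, t, v.
That node has 6 child edges.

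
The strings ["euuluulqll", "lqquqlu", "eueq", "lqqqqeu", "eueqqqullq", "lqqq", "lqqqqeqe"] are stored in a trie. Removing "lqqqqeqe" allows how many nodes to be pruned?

Walk "lqqqqeqe" from the leaf back toward the root, removing each node that no remaining word uses.
The suffix "qe" (2 nodes) is used only by "lqqqqeqe"; the node for "lqqqqe" still has the child "u", so pruning stops there.
Nodes removed: 2

2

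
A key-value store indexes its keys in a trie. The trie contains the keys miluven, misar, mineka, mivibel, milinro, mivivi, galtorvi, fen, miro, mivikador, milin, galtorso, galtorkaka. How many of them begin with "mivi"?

Traverse to the node for "mivi", then collect every word in that subtree.
Matches: "mivibel", "mivikador", "mivivi"
Count: 3

3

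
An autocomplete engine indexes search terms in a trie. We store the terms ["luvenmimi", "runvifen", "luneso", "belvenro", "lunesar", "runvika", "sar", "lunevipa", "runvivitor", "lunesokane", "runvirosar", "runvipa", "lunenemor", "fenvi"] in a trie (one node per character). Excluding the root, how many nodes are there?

66

Count nodes per top-level branch (shared prefixes stored once):
  'b'-branch (belvenro): 8 nodes
  'f'-branch (fenvi): 5 nodes
  'l'-branch (lunenemor, lunesar, luneso, lunesokane, lunevipa, luvenmimi): 28 nodes
  'r'-branch (runvifen, runvika, runvipa, runvirosar, runvivitor): 22 nodes
  's'-branch (sar): 3 nodes
Sum: 66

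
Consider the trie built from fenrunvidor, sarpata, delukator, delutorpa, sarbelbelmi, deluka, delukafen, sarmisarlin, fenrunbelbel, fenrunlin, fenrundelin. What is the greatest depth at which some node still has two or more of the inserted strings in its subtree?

6

Look for the deepest trie node that still has at least two words in its subtree.
"deluka" and "delukafen" agree on "deluka" (6 characters) before diverging; nothing deeper is shared.
Longest shared-prefix length: 6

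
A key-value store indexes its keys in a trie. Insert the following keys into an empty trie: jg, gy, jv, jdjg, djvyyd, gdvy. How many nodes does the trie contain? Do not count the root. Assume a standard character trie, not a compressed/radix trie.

17

Insert word by word; a character creates a node only if that edge doesn't already exist:
  "jg" → 2 new (j, g)
  "gy" → 2 new (g, y)
  "jv" → prefix "j" already present; 1 new (v)
  "jdjg" → prefix "j" already present; 3 new (d, j, g)
  "djvyyd" → 6 new (d, j, v, y, y, d)
  "gdvy" → prefix "g" already present; 3 new (d, v, y)
Total nodes = 2 + 2 + 1 + 3 + 6 + 3 = 17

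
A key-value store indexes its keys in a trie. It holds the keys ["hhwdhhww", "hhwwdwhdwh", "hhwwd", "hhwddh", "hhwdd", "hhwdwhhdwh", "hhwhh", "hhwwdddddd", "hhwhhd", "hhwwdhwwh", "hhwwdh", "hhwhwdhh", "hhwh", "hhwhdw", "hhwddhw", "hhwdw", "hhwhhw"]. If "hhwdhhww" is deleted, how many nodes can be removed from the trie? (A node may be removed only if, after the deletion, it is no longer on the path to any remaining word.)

4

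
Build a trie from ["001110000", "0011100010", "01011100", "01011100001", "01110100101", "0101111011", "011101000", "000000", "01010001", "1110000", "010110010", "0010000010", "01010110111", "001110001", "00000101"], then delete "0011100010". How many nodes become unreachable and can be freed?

1

After clearing the end-marker at "0011100010", prune upward until reaching a node still needed by another word.
The suffix "0" (1 node) is used only by "0011100010"; "001110001" is itself a stored word, so pruning stops there.
Nodes removed: 1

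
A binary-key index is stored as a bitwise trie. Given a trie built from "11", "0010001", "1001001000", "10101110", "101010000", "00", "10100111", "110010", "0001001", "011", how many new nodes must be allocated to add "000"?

0

"000" is already a full path in the trie; only an end-marker is added.
No new nodes are needed: 0.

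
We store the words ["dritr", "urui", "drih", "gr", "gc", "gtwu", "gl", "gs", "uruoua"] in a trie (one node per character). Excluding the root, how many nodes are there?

21

Trace insertions, counting only characters that open a new branch:
  "dritr" → 5 new (d, r, i, t, r)
  "urui" → 4 new (u, r, u, i)
  "drih" → prefix "dri" already present; 1 new (h)
  "gr" → 2 new (g, r)
  "gc" → prefix "g" already present; 1 new (c)
  "gtwu" → prefix "g" already present; 3 new (t, w, u)
  "gl" → prefix "g" already present; 1 new (l)
  "gs" → prefix "g" already present; 1 new (s)
  "uruoua" → prefix "uru" already present; 3 new (o, u, a)
Total nodes = 5 + 4 + 1 + 2 + 1 + 3 + 1 + 1 + 3 = 21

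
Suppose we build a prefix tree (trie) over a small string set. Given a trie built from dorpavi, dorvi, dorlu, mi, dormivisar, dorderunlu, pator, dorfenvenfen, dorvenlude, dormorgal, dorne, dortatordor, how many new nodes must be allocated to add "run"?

3

"run" shares no prefix with any stored word, so all 3 characters open new nodes.
3 − 0 = 3 new nodes.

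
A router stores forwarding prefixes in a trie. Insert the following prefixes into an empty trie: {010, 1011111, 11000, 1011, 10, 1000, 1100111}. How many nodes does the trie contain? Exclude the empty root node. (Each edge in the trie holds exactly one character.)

Trie structure (* marks end of a word):
(root)
├─ 0
│  └─ 1
│     └─ 0 *
└─ 1
   ├─ 0 *
   │  ├─ 0
   │  │  └─ 0 *
   │  └─ 1
   │     └─ 1 *
   │        └─ 1
   │           └─ 1
   │              └─ 1 *
   └─ 1
      └─ 0
         └─ 0
            ├─ 0 *
            └─ 1
               └─ 1
                  └─ 1 *
Counting every labelled node above: 19.

19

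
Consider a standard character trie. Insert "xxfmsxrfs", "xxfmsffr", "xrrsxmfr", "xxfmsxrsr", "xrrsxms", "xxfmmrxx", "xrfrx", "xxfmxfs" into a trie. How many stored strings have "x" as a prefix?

8

Walk to "x"; the words in its subtree are exactly those with that prefix.
Matches: "xrfrx", "xrrsxmfr", "xrrsxms", "xxfmmrxx", "xxfmsffr", "xxfmsxrfs", "xxfmsxrsr", "xxfmxfs"
Count: 8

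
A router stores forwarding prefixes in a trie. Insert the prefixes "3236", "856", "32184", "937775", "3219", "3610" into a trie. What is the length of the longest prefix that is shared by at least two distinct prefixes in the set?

Equivalently: take the maximum, over all pairs, of their longest common prefix length.
"32184" and "3219" agree on "321" (3 characters) before diverging; nothing deeper is shared.
Longest shared-prefix length: 3

3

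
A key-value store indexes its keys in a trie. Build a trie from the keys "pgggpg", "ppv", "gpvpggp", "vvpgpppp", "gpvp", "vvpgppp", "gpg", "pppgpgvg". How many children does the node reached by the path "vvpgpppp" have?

Walk "vvpgpppp" from the root, arriving at one node.
No stored string extends past "vvpgpppp".
That node has 0 child edges.

0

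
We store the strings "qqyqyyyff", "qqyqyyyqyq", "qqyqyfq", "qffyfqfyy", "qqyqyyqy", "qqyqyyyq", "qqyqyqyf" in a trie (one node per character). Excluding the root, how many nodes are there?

27

Trie structure (* marks end of a word):
(root)
└─ q
   ├─ f
   │  └─ f
   │     └─ y
   │        └─ f
   │           └─ q
   │              └─ f
   │                 └─ y
   │                    └─ y *
   └─ q
      └─ y
         └─ q
            └─ y
               ├─ f
               │  └─ q *
               ├─ q
               │  └─ y
               │     └─ f *
               └─ y
                  ├─ q
                  │  └─ y *
                  └─ y
                     ├─ f
                     │  └─ f *
                     └─ q *
                        └─ y
                           └─ q *
Counting every labelled node above: 27.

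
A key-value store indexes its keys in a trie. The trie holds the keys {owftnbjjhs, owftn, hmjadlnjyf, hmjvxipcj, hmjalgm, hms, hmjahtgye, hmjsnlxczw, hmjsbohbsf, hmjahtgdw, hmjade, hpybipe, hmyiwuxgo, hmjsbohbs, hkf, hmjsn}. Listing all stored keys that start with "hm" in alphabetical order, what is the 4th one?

DFS of the "hm" subtree visits, in order: "hmjade", "hmjadlnjyf", "hmjahtgdw", "hmjahtgye", "hmjalgm", "hmjsbohbs", "hmjsbohbsf", "hmjsn", "hmjsnlxczw", "hmjvxipcj", "hms", "hmyiwuxgo"
Position 4: hmjahtgye

hmjahtgye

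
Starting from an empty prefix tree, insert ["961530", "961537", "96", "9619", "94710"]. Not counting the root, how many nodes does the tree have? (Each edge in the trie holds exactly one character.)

12

Trie structure (* marks end of a word):
(root)
└─ 9
   ├─ 4
   │  └─ 7
   │     └─ 1
   │        └─ 0 *
   └─ 6 *
      └─ 1
         ├─ 5
         │  └─ 3
         │     ├─ 0 *
         │     └─ 7 *
         └─ 9 *
Counting every labelled node above: 12.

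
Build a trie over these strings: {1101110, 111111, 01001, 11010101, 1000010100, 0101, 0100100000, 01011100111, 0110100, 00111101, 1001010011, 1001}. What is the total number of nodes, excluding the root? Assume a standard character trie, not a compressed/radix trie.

For each word, the new-node count is its length minus the longest prefix already in the trie:
  "1101110" → 7 new (1, 1, 0, 1, 1, 1, 0)
  "111111" → prefix "11" already present; 4 new (1, 1, 1, 1)
  "01001" → 5 new (0, 1, 0, 0, 1)
  "11010101" → prefix "1101" already present; 4 new (0, 1, 0, 1)
  "1000010100" → prefix "1" already present; 9 new (0, 0, 0, 0, 1, 0, 1, 0, 0)
  "0101" → prefix "010" already present; 1 new (1)
  "0100100000" → prefix "01001" already present; 5 new (0, 0, 0, 0, 0)
  "01011100111" → prefix "0101" already present; 7 new (1, 1, 0, 0, 1, 1, 1)
  "0110100" → prefix "01" already present; 5 new (1, 0, 1, 0, 0)
  "00111101" → prefix "0" already present; 7 new (0, 1, 1, 1, 1, 0, 1)
  "1001010011" → prefix "100" already present; 7 new (1, 0, 1, 0, 0, 1, 1)
  "1001" → prefix "1001" already present; 0 new (none)
Total nodes = 7 + 4 + 5 + 4 + 9 + 1 + 5 + 7 + 5 + 7 + 7 + 0 = 61

61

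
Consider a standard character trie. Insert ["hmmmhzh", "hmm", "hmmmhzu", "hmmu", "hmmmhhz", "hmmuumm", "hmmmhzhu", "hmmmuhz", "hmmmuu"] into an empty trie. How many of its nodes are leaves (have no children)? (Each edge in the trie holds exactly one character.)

6

A leaf is a node with no children — equivalently, the end of a word that is not a proper prefix of any other stored word.
Those words: "hmmmhhz", "hmmmhzhu", "hmmmhzu", "hmmmuhz", "hmmmuu", "hmmuumm"
Leaf count: 6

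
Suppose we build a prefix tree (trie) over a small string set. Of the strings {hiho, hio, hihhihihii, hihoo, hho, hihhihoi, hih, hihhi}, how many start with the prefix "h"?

8

Walk to "h"; the words in its subtree are exactly those with that prefix.
Matches: "hho", "hih", "hihhi", "hihhihihii", "hihhihoi", "hiho", "hihoo", "hio"
Count: 8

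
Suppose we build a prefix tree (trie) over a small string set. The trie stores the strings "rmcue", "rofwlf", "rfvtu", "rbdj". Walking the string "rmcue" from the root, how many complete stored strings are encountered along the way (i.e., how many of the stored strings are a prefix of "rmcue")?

1

Traverse "rmcue" character by character; count nodes along the way that are marked as word ends.
Prefixes of the query that are stored words: "rmcue"
Count: 1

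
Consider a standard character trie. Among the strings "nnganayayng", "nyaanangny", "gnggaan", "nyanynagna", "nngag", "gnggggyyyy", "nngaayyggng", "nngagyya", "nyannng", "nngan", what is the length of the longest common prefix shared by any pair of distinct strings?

5

Equivalently: take the maximum, over all pairs, of their longest common prefix length.
e.g. "nngag" and "nngagyya" share the prefix "nngag" of length 5; no pair shares a longer one.
Longest shared-prefix length: 5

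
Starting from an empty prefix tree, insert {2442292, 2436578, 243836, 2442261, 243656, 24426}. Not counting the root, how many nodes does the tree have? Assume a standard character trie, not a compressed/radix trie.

19

Count nodes per top-level branch (shared prefixes stored once):
  '2'-branch (243656, 2436578, 243836, 2442261, 2442292, 24426): 19 nodes
Sum: 19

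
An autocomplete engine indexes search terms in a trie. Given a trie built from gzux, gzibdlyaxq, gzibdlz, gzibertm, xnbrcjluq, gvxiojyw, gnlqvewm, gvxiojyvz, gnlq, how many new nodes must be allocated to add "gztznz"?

4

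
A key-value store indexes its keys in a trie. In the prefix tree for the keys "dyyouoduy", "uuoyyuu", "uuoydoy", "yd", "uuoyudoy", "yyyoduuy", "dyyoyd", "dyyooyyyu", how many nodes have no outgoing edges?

A leaf is a node with no children — equivalently, the end of a word that is not a proper prefix of any other stored word.
Those words: "dyyooyyyu", "dyyouoduy", "dyyoyd", "uuoydoy", "uuoyudoy", "uuoyyuu", "yd", "yyyoduuy"
Leaf count: 8

8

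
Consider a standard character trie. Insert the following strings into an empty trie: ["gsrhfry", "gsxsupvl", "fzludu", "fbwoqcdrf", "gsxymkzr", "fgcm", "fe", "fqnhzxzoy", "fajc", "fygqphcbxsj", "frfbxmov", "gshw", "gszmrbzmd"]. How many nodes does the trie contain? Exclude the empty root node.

73

Count nodes per top-level branch (shared prefixes stored once):
  'f'-branch (fajc, fbwoqcdrf, fe, fgcm, fqnhzxzoy, frfbxmov, fygqphcbxsj, fzludu): 46 nodes
  'g'-branch (gshw, gsrhfry, gsxsupvl, gsxymkzr, gszmrbzmd): 27 nodes
Sum: 73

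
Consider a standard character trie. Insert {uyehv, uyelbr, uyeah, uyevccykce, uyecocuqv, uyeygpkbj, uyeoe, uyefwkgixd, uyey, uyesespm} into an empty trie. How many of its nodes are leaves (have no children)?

Leaves are exactly the stored words that no other stored word extends.
Those words: "uyeah", "uyecocuqv", "uyefwkgixd", "uyehv", "uyelbr", "uyeoe", "uyesespm", "uyevccykce", "uyeygpkbj"
Leaf count: 9

9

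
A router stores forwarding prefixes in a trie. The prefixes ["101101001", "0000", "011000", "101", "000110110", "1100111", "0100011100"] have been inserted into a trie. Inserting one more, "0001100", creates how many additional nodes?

1

"000110" is already a path in the trie; the remaining "0" must be added.
Each of the 1 remaining characters creates one node.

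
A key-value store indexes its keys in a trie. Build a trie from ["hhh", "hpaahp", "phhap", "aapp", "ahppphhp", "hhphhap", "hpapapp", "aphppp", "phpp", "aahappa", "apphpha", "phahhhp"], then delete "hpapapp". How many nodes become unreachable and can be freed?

After clearing the end-marker at "hpapapp", prune upward until reaching a node still needed by another word.
The suffix "papp" (4 nodes) is used only by "hpapapp"; the node for "hpa" still has the child "a", so pruning stops there.
Nodes removed: 4

4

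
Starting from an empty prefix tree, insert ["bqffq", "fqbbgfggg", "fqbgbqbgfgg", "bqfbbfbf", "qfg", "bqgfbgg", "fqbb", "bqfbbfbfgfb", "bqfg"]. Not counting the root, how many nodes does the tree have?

Count nodes per top-level branch (shared prefixes stored once):
  'b'-branch (bqfbbfbf, bqfbbfbfgfb, bqffq, bqfg, bqgfbgg): 19 nodes
  'f'-branch (fqbb, fqbbgfggg, fqbgbqbgfgg): 17 nodes
  'q'-branch (qfg): 3 nodes
Sum: 39

39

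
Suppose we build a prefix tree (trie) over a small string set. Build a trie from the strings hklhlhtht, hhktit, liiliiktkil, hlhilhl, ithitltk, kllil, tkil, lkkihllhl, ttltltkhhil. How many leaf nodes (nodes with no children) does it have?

9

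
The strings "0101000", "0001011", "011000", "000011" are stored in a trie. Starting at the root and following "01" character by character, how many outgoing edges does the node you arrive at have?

2

Follow the path "01" to its node, then look at its outgoing edges.
Distinct next characters after "01": 0, 1.
That node has 2 child edges.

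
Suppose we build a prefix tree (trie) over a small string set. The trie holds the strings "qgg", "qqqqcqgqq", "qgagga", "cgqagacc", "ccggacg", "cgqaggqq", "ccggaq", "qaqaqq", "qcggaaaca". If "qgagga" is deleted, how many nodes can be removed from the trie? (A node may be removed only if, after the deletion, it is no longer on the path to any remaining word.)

4

A node on "qgagga"'s path can go only if nothing else ends at it or branches off below it.
The suffix "agga" (4 nodes) is used only by "qgagga"; the node for "qg" still has the child "g", so pruning stops there.
Nodes removed: 4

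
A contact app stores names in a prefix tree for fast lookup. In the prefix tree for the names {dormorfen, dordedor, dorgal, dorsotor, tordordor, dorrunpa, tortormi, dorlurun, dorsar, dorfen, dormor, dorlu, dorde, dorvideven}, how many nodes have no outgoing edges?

Leaves are exactly the stored words that no other stored word extends.
Those words: "dordedor", "dorfen", "dorgal", "dorlurun", "dormorfen", "dorrunpa", "dorsar", "dorsotor", "dorvideven", "tordordor", "tortormi"
Leaf count: 11

11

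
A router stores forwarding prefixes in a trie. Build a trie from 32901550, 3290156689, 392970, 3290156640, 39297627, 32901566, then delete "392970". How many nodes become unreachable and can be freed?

A node on "392970"'s path can go only if nothing else ends at it or branches off below it.
The suffix "0" (1 node) is used only by "392970"; the node for "39297" still has the child "6", so pruning stops there.
Nodes removed: 1

1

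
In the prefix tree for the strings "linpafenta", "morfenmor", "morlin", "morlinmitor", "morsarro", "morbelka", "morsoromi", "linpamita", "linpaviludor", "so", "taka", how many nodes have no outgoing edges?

A leaf is a node with no children — equivalently, the end of a word that is not a proper prefix of any other stored word.
Those words: "linpafenta", "linpamita", "linpaviludor", "morbelka", "morfenmor", "morlinmitor", "morsarro", "morsoromi", "so", "taka"
Leaf count: 10

10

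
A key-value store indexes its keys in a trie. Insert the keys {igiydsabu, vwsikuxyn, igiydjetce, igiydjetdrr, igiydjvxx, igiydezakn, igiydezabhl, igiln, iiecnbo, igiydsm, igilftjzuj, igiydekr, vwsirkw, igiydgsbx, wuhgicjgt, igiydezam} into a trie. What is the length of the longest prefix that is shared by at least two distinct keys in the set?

Equivalently: take the maximum, over all pairs, of their longest common prefix length.
"igiydezabhl" and "igiydezakn" agree on "igiydeza" (8 characters) before diverging; nothing deeper is shared.
Longest shared-prefix length: 8

8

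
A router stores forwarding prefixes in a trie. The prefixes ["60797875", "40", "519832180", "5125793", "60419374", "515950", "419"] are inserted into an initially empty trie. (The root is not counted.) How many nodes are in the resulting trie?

36

Insert word by word; a character creates a node only if that edge doesn't already exist:
  "60797875" → 8 new (6, 0, 7, 9, 7, 8, 7, 5)
  "40" → 2 new (4, 0)
  "519832180" → 9 new (5, 1, 9, 8, 3, 2, 1, 8, 0)
  "5125793" → prefix "51" already present; 5 new (2, 5, 7, 9, 3)
  "60419374" → prefix "60" already present; 6 new (4, 1, 9, 3, 7, 4)
  "515950" → prefix "51" already present; 4 new (5, 9, 5, 0)
  "419" → prefix "4" already present; 2 new (1, 9)
Total nodes = 8 + 2 + 9 + 5 + 6 + 4 + 2 = 36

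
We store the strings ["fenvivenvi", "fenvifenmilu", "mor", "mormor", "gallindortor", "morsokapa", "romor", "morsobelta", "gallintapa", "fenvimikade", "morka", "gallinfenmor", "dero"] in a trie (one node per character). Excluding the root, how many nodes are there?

Trace insertions, counting only characters that open a new branch:
  "fenvivenvi" → 10 new (f, e, n, v, i, v, e, n, v, i)
  "fenvifenmilu" → prefix "fenvi" already present; 7 new (f, e, n, m, i, l, u)
  "mor" → 3 new (m, o, r)
  "mormor" → prefix "mor" already present; 3 new (m, o, r)
  "gallindortor" → 12 new (g, a, l, l, i, n, d, o, r, t, o, r)
  "morsokapa" → prefix "mor" already present; 6 new (s, o, k, a, p, a)
  "romor" → 5 new (r, o, m, o, r)
  "morsobelta" → prefix "morso" already present; 5 new (b, e, l, t, a)
  "gallintapa" → prefix "gallin" already present; 4 new (t, a, p, a)
  "fenvimikade" → prefix "fenvi" already present; 6 new (m, i, k, a, d, e)
  "morka" → prefix "mor" already present; 2 new (k, a)
  "gallinfenmor" → prefix "gallin" already present; 6 new (f, e, n, m, o, r)
  "dero" → 4 new (d, e, r, o)
Total nodes = 10 + 7 + 3 + 3 + 12 + 6 + 5 + 5 + 4 + 6 + 2 + 6 + 4 = 73

73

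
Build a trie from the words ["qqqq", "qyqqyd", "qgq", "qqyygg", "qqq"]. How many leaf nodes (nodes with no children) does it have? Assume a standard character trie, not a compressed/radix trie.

Leaves are exactly the stored words that no other stored word extends.
Those words: "qgq", "qqqq", "qqyygg", "qyqqyd"
Leaf count: 4

4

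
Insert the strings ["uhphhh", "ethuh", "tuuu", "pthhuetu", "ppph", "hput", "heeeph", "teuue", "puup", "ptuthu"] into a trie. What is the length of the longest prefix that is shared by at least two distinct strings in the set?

2

Equivalently: take the maximum, over all pairs, of their longest common prefix length.
e.g. "pthhuetu" and "ptuthu" share the prefix "pt" of length 2; no pair shares a longer one.
Longest shared-prefix length: 2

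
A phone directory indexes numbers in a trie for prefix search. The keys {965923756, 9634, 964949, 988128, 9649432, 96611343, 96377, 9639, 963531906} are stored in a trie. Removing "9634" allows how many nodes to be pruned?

1

A node on "9634"'s path can go only if nothing else ends at it or branches off below it.
The suffix "4" (1 node) is used only by "9634"; the node for "963" still has the child "7", so pruning stops there.
Nodes removed: 1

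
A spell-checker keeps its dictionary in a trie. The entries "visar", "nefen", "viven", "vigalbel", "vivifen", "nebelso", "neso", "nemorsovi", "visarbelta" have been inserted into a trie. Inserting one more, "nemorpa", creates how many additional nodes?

2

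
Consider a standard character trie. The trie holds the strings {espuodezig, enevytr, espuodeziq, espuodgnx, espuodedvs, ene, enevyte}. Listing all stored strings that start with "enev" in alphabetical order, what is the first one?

Filter for "enev…" and sort: "enevyte", "enevytr"
Position 1: enevyte

enevyte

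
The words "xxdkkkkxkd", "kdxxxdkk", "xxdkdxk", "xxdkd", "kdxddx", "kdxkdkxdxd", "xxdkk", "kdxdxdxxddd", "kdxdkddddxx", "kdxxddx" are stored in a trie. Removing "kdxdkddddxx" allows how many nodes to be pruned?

After clearing the end-marker at "kdxdkddddxx", prune upward until reaching a node still needed by another word.
The suffix "kddddxx" (7 nodes) is used only by "kdxdkddddxx"; the node for "kdxd" still has the child "d", so pruning stops there.
Nodes removed: 7

7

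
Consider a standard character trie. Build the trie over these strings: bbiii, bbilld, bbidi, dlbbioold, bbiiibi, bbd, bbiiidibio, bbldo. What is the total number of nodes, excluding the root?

Trie structure (* marks end of a word):
(root)
├─ b
│  └─ b
│     ├─ d *
│     ├─ i
│     │  ├─ d
│     │  │  └─ i *
│     │  ├─ i
│     │  │  └─ i *
│     │  │     ├─ b
│     │  │     │  └─ i *
│     │  │     └─ d
│     │  │        └─ i
│     │  │           └─ b
│     │  │              └─ i
│     │  │                 └─ o *
│     │  └─ l
│     │     └─ l
│     │        └─ d *
│     └─ l
│        └─ d
│           └─ o *
└─ d
   └─ l
      └─ b
         └─ b
            └─ i
               └─ o
                  └─ o
                     └─ l
                        └─ d *
Counting every labelled node above: 30.

30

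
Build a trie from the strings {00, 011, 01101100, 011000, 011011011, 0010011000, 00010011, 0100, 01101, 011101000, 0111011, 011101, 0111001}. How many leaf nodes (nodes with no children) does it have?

9

A leaf is a node with no children — equivalently, the end of a word that is not a proper prefix of any other stored word.
Those words: "00010011", "0010011000", "0100", "011000", "01101100", "011011011", "0111001", "011101000", "0111011"
Leaf count: 9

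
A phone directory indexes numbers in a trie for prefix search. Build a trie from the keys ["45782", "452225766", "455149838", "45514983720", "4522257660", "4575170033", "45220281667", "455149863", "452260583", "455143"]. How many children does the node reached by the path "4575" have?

1

Follow the path "4575" to its node, then look at its outgoing edges.
Characters that immediately follow "4575" among the stored strings: {1}.
That node has 1 child edge.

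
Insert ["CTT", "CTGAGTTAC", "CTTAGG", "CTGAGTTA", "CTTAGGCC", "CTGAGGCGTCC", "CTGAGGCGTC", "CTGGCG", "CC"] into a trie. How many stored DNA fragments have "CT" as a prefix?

8

Traverse to the node for "CT", then collect every word in that subtree.
Words under "CT": CTGAGGCGTC, CTGAGGCGTCC, CTGAGTTA, CTGAGTTAC, CTGGCG, CTT, CTTAGG, CTTAGGCC
Count: 8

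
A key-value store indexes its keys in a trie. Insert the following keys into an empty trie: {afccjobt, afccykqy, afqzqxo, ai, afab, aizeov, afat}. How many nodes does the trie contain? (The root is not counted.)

Trace insertions, counting only characters that open a new branch:
  "afccjobt" → 8 new (a, f, c, c, j, o, b, t)
  "afccykqy" → prefix "afcc" already present; 4 new (y, k, q, y)
  "afqzqxo" → prefix "af" already present; 5 new (q, z, q, x, o)
  "ai" → prefix "a" already present; 1 new (i)
  "afab" → prefix "af" already present; 2 new (a, b)
  "aizeov" → prefix "ai" already present; 4 new (z, e, o, v)
  "afat" → prefix "afa" already present; 1 new (t)
Total nodes = 8 + 4 + 5 + 1 + 2 + 4 + 1 = 25

25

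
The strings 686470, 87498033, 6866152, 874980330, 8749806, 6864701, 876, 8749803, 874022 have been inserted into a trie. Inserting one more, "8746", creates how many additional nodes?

The longest prefix of "8746" already in the trie is "874" (length 3).
Each of the 1 remaining characters creates one node.

1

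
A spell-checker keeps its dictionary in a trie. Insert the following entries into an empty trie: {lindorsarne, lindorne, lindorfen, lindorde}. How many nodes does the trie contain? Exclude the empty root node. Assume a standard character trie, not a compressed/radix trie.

For each word, the new-node count is its length minus the longest prefix already in the trie:
  "lindorsarne" → 11 new (l, i, n, d, o, r, s, a, r, n, e)
  "lindorne" → prefix "lindor" already present; 2 new (n, e)
  "lindorfen" → prefix "lindor" already present; 3 new (f, e, n)
  "lindorde" → prefix "lindor" already present; 2 new (d, e)
Total nodes = 11 + 2 + 3 + 2 = 18

18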